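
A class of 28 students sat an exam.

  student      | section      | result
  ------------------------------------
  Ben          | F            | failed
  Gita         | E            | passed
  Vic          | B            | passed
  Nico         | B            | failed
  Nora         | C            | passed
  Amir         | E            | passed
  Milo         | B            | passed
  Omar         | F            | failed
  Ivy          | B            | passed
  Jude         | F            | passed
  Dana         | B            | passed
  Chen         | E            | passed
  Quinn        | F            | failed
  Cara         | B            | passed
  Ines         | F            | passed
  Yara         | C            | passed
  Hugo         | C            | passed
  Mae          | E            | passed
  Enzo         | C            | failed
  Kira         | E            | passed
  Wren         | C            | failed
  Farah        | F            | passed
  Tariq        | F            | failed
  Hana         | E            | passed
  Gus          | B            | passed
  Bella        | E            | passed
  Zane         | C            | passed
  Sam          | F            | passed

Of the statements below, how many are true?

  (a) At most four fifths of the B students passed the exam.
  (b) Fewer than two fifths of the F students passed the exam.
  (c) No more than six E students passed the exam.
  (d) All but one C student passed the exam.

(a) B: |A| = 7, |A ∩ B| = 6; needs |A ∩ B| / |A| ≤ 4/5 — false.
(b) F: |A| = 8, |A ∩ B| = 4; needs |A ∩ B| / |A| < 2/5 — false.
(c) E: |A| = 7, |A ∩ B| = 7; needs |A ∩ B| ≤ 6 — false.
(d) C: |A| = 6, |A ∩ B| = 4; needs |A ∖ B| = 1 — false.

0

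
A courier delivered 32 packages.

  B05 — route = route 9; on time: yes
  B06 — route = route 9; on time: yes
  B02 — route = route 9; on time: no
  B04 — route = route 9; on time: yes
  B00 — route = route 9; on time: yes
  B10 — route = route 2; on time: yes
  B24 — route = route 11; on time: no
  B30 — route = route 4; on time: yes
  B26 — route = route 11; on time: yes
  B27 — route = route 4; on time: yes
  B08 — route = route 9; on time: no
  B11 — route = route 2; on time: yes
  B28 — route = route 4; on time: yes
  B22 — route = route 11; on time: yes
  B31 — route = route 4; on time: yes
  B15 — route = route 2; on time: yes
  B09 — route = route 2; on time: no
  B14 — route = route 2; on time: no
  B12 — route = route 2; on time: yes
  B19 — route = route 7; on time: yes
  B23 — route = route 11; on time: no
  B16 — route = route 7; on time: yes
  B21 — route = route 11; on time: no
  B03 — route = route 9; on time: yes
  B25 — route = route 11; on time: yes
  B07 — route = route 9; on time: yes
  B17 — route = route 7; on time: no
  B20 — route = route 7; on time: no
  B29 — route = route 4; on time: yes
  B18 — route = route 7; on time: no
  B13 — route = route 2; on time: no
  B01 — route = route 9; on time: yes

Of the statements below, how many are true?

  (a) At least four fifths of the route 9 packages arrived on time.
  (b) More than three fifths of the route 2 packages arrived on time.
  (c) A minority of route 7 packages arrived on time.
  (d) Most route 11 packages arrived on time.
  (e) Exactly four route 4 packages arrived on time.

(a) route 9: |A| = 9, |A ∩ B| = 7; needs |A ∩ B| / |A| ≥ 4/5 — false.
(b) route 2: |A| = 7, |A ∩ B| = 4; needs |A ∩ B| / |A| > 3/5 — false.
(c) route 7: |A| = 5, |A ∩ B| = 2; needs |A ∩ B| < |A ∖ B| — true.
(d) route 11: |A| = 6, |A ∩ B| = 3; needs |A ∩ B| > |A ∖ B| — false.
(e) route 4: |A| = 5, |A ∩ B| = 5; needs |A ∩ B| = 4 — false.

1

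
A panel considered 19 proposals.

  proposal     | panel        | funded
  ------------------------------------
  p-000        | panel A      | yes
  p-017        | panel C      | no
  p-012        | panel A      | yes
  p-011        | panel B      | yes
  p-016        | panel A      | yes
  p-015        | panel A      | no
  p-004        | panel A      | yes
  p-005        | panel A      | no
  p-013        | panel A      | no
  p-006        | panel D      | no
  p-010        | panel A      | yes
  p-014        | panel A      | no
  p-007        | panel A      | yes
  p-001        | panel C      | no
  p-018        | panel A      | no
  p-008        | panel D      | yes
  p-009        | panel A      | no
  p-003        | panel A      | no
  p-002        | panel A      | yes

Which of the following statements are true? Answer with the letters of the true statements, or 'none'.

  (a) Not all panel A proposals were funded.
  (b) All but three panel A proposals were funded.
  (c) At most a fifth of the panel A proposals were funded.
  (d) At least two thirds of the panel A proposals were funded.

(a)

|A| = 14, |A ∩ B| = 7, |A ∖ B| = 7.
(a) A ⊄ B (|A ∖ B| ≥ 1): holds.
(b) |A ∖ B| = 3: fails.
(c) |A ∩ B| / |A| ≤ 1/5: fails.
(d) |A ∩ B| / |A| ≥ 2/3: fails.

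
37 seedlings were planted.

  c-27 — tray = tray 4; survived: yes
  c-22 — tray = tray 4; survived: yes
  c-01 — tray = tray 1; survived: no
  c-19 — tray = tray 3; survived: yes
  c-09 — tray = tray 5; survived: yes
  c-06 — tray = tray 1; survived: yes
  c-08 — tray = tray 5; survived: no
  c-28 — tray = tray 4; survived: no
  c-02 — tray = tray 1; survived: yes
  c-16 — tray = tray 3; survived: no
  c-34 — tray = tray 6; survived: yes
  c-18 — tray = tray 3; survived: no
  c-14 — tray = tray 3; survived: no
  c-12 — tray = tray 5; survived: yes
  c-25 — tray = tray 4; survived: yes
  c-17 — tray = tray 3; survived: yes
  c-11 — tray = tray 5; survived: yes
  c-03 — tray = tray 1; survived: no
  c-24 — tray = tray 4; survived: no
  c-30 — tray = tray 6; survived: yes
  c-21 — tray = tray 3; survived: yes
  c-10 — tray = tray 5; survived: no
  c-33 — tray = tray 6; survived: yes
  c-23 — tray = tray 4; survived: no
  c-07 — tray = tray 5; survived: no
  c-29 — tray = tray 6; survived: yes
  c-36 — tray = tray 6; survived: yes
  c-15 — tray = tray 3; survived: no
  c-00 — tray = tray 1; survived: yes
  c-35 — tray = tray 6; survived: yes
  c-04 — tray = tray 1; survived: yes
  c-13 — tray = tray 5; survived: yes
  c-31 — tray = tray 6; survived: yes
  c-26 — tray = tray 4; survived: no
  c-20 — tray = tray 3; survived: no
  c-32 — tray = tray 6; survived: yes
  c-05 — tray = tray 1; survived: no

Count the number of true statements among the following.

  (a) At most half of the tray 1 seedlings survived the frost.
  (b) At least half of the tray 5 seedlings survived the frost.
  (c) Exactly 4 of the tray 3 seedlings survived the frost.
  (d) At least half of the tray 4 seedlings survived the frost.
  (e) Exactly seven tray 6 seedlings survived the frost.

(a) tray 1: |A| = 7, |A ∩ B| = 4; needs |A ∩ B| ≤ |A ∖ B| — false.
(b) tray 5: |A| = 7, |A ∩ B| = 4; needs |A ∩ B| ≥ |A ∖ B| — true.
(c) tray 3: |A| = 8, |A ∩ B| = 3; needs |A ∩ B| = 4 — false.
(d) tray 4: |A| = 7, |A ∩ B| = 3; needs |A ∩ B| ≥ |A ∖ B| — false.
(e) tray 6: |A| = 8, |A ∩ B| = 8; needs |A ∩ B| = 7 — false.

1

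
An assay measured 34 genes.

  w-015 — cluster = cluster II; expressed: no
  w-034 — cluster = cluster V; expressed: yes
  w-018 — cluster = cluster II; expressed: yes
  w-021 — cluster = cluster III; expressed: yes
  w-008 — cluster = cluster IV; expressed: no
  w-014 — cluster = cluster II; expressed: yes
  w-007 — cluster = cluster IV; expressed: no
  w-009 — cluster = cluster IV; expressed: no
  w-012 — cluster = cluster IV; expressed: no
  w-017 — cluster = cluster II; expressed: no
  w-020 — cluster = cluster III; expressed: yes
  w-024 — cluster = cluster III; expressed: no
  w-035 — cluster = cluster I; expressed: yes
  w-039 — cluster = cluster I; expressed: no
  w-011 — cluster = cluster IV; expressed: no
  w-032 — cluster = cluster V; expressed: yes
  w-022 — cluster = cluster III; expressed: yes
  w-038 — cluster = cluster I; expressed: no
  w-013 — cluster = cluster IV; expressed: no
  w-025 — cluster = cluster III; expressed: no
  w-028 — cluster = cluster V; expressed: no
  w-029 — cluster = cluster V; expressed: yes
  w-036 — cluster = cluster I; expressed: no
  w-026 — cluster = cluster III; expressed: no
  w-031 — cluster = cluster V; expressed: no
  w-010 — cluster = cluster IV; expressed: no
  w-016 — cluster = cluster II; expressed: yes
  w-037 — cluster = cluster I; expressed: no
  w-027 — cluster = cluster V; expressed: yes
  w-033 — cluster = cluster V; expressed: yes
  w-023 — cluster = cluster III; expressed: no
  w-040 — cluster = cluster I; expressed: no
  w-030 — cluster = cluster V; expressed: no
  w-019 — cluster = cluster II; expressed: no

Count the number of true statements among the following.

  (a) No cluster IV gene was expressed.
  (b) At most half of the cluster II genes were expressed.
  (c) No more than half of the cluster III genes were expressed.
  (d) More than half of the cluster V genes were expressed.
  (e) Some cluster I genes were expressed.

(a) cluster IV: |A| = 7, |A ∩ B| = 0; needs A ∩ B = ∅ (|A ∩ B| = 0) — true.
(b) cluster II: |A| = 6, |A ∩ B| = 3; needs |A ∩ B| ≤ |A ∖ B| — true.
(c) cluster III: |A| = 7, |A ∩ B| = 3; needs |A ∩ B| ≤ |A ∖ B| — true.
(d) cluster V: |A| = 8, |A ∩ B| = 5; needs |A ∩ B| > |A ∖ B| — true.
(e) cluster I: |A| = 6, |A ∩ B| = 1; needs A ∩ B ≠ ∅ (|A ∩ B| ≥ 1) — true.

5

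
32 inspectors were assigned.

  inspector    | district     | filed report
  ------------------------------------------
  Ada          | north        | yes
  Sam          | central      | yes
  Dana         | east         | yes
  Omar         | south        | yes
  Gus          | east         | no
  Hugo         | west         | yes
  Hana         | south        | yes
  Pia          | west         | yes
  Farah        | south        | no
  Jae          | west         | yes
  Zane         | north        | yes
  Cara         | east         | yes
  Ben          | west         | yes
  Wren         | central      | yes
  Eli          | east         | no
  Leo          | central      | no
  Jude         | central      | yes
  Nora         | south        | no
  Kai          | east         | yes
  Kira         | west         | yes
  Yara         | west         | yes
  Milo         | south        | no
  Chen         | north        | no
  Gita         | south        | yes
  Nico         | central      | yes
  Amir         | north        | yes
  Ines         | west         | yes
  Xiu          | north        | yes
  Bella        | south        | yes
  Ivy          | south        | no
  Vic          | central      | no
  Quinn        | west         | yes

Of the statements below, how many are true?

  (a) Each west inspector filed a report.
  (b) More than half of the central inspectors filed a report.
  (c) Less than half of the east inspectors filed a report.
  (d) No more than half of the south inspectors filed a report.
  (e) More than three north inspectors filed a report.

4

(a) west: |A| = 8, |A ∩ B| = 8; needs A ⊆ B, i.e. every element of A is in B (|A ∖ B| = 0) — true.
(b) central: |A| = 6, |A ∩ B| = 4; needs |A ∩ B| > |A ∖ B| — true.
(c) east: |A| = 5, |A ∩ B| = 3; needs |A ∩ B| < |A ∖ B| — false.
(d) south: |A| = 8, |A ∩ B| = 4; needs |A ∩ B| ≤ |A ∖ B| — true.
(e) north: |A| = 5, |A ∩ B| = 4; needs |A ∩ B| > 3 — true.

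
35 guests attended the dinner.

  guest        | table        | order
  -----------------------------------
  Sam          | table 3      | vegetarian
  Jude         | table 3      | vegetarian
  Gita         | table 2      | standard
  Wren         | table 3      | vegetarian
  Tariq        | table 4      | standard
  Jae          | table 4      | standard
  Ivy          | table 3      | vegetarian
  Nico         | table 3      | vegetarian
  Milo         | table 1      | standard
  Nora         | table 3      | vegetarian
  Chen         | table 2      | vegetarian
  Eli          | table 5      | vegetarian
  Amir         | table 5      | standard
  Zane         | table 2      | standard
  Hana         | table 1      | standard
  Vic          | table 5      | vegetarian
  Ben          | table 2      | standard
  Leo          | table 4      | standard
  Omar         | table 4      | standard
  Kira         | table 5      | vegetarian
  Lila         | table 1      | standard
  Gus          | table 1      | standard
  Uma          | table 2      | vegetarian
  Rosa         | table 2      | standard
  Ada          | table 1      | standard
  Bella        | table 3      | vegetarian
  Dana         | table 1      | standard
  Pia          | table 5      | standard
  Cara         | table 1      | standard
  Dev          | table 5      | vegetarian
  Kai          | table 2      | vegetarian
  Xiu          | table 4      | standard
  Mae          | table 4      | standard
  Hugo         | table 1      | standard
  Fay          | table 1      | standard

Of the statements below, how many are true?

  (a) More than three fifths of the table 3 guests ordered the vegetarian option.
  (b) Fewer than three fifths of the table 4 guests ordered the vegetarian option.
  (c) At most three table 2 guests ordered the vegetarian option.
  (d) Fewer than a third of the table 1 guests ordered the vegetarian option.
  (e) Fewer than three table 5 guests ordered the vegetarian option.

(a) table 3: |A| = 7, |A ∩ B| = 7; needs |A ∩ B| / |A| > 3/5 — true.
(b) table 4: |A| = 6, |A ∩ B| = 0; needs |A ∩ B| / |A| < 3/5 — true.
(c) table 2: |A| = 7, |A ∩ B| = 3; needs |A ∩ B| ≤ 3 — true.
(d) table 1: |A| = 9, |A ∩ B| = 0; needs |A ∩ B| / |A| < 1/3 — true.
(e) table 5: |A| = 6, |A ∩ B| = 4; needs |A ∩ B| < 3 — false.

4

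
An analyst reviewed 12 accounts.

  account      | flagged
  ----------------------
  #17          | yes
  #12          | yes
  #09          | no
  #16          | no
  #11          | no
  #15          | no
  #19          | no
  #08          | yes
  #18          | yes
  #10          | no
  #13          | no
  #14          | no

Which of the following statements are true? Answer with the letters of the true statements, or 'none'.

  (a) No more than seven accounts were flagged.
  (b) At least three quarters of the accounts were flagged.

|A| = 12, |A ∩ B| = 4, |A ∖ B| = 8.
(a) |A ∩ B| ≤ 7: holds.
(b) |A ∩ B| / |A| ≥ 3/4: fails.

(a)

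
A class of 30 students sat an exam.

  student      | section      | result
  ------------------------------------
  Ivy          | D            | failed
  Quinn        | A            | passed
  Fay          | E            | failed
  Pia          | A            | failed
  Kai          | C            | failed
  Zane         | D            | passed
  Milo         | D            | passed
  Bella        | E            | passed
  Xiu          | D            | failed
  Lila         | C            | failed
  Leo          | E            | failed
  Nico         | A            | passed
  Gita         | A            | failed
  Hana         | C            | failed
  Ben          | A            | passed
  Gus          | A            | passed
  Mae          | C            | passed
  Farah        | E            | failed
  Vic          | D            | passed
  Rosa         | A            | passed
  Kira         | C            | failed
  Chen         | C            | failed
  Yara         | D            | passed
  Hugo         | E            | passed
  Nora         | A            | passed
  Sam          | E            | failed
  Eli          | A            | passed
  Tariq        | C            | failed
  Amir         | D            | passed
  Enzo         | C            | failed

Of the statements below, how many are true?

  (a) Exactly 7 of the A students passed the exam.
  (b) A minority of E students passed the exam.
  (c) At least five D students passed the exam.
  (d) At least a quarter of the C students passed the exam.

(a) A: |A| = 9, |A ∩ B| = 7; needs |A ∩ B| = 7 — true.
(b) E: |A| = 6, |A ∩ B| = 2; needs |A ∩ B| < |A ∖ B| — true.
(c) D: |A| = 7, |A ∩ B| = 5; needs |A ∩ B| ≥ 5 — true.
(d) C: |A| = 8, |A ∩ B| = 1; needs |A ∩ B| / |A| ≥ 1/4 — false.

3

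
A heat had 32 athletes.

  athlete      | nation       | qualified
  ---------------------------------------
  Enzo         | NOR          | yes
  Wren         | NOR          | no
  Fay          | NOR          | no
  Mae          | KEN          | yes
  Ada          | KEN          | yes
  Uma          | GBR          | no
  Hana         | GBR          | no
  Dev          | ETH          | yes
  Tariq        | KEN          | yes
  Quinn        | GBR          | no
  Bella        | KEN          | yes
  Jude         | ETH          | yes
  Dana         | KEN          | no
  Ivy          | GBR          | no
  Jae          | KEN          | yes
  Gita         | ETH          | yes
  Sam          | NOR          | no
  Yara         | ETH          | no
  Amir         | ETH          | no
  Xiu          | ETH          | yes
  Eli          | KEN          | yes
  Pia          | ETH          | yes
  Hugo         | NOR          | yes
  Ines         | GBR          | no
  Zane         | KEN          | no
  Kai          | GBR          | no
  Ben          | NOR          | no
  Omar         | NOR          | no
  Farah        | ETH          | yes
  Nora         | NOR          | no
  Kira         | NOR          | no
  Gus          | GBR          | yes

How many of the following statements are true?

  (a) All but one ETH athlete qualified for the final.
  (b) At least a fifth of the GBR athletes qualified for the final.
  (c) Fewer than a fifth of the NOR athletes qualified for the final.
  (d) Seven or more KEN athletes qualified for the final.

0

(a) ETH: |A| = 8, |A ∩ B| = 6; needs |A ∖ B| = 1 — false.
(b) GBR: |A| = 7, |A ∩ B| = 1; needs |A ∩ B| / |A| ≥ 1/5 — false.
(c) NOR: |A| = 9, |A ∩ B| = 2; needs |A ∩ B| / |A| < 1/5 — false.
(d) KEN: |A| = 8, |A ∩ B| = 6; needs |A ∩ B| ≥ 7 — false.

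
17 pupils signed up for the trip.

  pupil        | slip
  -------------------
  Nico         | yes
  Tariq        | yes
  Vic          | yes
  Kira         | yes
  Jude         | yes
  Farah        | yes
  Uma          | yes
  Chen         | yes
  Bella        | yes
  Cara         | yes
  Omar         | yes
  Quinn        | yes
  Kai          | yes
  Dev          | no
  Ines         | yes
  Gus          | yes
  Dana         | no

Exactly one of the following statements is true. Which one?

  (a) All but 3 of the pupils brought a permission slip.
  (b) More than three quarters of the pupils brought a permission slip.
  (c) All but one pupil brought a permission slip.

(b)

|A| = 17, |A ∩ B| = 15, |A ∖ B| = 2.
(a) requires |A ∖ B| = 3: false.
(b) requires |A ∩ B| / |A| > 3/4: true.
(c) requires |A ∖ B| = 1: false.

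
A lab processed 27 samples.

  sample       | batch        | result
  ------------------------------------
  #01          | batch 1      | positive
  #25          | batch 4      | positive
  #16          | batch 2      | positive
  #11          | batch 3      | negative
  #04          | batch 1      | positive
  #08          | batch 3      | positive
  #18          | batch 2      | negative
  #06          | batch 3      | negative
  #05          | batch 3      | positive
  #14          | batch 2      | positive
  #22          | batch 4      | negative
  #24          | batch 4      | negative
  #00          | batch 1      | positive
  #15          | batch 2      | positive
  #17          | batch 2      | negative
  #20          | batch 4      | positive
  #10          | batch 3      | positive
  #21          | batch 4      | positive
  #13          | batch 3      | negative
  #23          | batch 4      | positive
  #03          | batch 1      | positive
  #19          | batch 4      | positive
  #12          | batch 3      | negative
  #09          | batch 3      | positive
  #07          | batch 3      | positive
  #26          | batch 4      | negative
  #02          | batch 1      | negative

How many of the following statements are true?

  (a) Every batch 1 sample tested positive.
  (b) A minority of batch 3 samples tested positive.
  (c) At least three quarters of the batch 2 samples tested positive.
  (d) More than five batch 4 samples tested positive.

0

(a) batch 1: |A| = 5, |A ∩ B| = 4; needs A ⊆ B, i.e. every element of A is in B (|A ∖ B| = 0) — false.
(b) batch 3: |A| = 9, |A ∩ B| = 5; needs |A ∩ B| < |A ∖ B| — false.
(c) batch 2: |A| = 5, |A ∩ B| = 3; needs |A ∩ B| / |A| ≥ 3/4 — false.
(d) batch 4: |A| = 8, |A ∩ B| = 5; needs |A ∩ B| > 5 — false.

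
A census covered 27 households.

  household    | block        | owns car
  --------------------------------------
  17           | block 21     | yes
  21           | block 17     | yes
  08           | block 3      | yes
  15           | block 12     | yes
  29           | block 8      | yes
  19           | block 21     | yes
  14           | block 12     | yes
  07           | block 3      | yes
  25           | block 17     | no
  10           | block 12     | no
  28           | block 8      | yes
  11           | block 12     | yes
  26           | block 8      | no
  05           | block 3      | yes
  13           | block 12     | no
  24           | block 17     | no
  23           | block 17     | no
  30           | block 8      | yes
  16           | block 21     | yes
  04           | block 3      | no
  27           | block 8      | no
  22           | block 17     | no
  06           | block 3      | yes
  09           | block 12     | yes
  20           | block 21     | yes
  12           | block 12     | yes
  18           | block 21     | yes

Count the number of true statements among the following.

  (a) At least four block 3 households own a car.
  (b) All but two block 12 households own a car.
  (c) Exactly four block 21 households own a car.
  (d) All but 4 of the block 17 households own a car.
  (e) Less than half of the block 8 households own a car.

(a) block 3: |A| = 5, |A ∩ B| = 4; needs |A ∩ B| ≥ 4 — true.
(b) block 12: |A| = 7, |A ∩ B| = 5; needs |A ∖ B| = 2 — true.
(c) block 21: |A| = 5, |A ∩ B| = 5; needs |A ∩ B| = 4 — false.
(d) block 17: |A| = 5, |A ∩ B| = 1; needs |A ∖ B| = 4 — true.
(e) block 8: |A| = 5, |A ∩ B| = 3; needs |A ∩ B| < |A ∖ B| — false.

3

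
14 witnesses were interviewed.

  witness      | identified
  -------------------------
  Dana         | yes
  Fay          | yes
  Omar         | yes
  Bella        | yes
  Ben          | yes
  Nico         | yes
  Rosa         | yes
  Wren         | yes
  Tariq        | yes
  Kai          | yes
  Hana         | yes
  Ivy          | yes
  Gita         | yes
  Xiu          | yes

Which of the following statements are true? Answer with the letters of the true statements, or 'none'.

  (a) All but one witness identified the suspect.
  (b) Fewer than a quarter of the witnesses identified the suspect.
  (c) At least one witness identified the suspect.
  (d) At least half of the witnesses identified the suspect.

|A| = 14, |A ∩ B| = 14, |A ∖ B| = 0.
(a) |A ∖ B| = 1: fails.
(b) |A ∩ B| / |A| < 1/4: fails.
(c) A ∩ B ≠ ∅ (|A ∩ B| ≥ 1): holds.
(d) |A ∩ B| ≥ |A ∖ B|: holds.

(c), (d)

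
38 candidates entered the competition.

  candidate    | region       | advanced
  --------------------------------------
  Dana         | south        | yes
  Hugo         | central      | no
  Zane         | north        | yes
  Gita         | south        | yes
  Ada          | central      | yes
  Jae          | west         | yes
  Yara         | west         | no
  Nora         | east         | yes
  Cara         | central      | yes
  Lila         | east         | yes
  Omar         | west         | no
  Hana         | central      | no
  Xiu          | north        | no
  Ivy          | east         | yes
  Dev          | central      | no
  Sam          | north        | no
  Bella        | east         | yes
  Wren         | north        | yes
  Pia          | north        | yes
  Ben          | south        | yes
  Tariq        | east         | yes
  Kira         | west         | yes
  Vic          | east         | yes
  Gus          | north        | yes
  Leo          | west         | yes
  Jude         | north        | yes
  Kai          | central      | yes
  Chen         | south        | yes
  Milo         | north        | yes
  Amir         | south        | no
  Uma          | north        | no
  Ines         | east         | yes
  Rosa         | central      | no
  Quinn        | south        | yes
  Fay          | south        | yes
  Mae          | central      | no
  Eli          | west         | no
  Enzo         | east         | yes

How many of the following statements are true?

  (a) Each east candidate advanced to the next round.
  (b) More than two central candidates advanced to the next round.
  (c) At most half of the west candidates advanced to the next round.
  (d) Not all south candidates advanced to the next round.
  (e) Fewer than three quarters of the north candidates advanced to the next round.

5

(a) east: |A| = 8, |A ∩ B| = 8; needs A ⊆ B, i.e. every element of A is in B (|A ∖ B| = 0) — true.
(b) central: |A| = 8, |A ∩ B| = 3; needs |A ∩ B| > 2 — true.
(c) west: |A| = 6, |A ∩ B| = 3; needs |A ∩ B| ≤ |A ∖ B| — true.
(d) south: |A| = 7, |A ∩ B| = 6; needs A ⊄ B (|A ∖ B| ≥ 1) — true.
(e) north: |A| = 9, |A ∩ B| = 6; needs |A ∩ B| / |A| < 3/4 — true.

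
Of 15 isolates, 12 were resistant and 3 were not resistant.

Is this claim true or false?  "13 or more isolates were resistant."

'13 or more isolates were resistant' holds iff |A ∩ B| ≥ 13.
|A| = 15, |A ∩ B| = 12, |A ∖ B| = 3.
|A ∩ B| = 12, so the statement is false.

False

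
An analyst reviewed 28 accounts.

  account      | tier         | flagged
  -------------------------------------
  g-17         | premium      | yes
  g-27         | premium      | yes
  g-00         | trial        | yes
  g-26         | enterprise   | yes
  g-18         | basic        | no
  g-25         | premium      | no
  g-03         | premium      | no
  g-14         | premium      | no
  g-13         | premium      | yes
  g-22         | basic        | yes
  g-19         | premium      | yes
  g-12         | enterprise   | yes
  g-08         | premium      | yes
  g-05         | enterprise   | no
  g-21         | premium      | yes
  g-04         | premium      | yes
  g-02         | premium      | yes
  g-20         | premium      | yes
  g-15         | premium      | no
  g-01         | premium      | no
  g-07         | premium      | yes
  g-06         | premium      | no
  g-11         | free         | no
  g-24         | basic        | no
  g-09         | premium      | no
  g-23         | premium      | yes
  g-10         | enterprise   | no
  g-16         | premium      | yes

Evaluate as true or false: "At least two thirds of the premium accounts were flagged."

False

'At least two thirds of the premium accounts were flagged' holds iff |A ∩ B| / |A| ≥ 2/3.
|A| = 19, |A ∩ B| = 12, |A ∖ B| = 7.
|A ∩ B|/|A| = 12/19, so the statement is false.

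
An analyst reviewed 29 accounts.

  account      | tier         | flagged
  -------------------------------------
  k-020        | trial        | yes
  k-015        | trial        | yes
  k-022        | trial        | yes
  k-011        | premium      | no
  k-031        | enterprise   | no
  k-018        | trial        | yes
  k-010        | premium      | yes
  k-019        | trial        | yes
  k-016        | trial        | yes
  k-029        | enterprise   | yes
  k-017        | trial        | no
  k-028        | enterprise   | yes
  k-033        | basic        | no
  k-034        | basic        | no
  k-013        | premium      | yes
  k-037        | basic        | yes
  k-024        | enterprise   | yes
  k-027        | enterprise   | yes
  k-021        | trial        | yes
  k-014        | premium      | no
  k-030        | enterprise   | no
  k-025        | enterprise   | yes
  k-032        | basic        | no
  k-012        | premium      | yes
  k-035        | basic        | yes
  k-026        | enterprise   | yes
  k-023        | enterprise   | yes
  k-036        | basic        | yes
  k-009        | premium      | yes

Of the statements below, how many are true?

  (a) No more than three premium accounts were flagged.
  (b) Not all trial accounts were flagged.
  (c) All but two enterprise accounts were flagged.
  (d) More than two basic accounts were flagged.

(a) premium: |A| = 6, |A ∩ B| = 4; needs |A ∩ B| ≤ 3 — false.
(b) trial: |A| = 8, |A ∩ B| = 7; needs A ⊄ B (|A ∖ B| ≥ 1) — true.
(c) enterprise: |A| = 9, |A ∩ B| = 7; needs |A ∖ B| = 2 — true.
(d) basic: |A| = 6, |A ∩ B| = 3; needs |A ∩ B| > 2 — true.

3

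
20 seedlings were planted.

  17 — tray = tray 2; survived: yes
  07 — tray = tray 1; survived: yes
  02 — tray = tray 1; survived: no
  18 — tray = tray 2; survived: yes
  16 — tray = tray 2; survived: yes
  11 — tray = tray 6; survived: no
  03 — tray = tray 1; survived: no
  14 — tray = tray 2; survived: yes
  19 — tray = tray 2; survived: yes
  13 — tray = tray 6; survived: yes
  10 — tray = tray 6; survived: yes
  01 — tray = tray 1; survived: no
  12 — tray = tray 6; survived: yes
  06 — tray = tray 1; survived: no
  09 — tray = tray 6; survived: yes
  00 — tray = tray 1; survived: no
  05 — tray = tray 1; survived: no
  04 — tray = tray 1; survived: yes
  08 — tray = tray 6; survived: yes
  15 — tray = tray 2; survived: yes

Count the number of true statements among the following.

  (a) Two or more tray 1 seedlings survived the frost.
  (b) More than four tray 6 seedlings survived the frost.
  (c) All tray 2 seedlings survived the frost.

(a) tray 1: |A| = 8, |A ∩ B| = 2; needs |A ∩ B| ≥ 2 — true.
(b) tray 6: |A| = 6, |A ∩ B| = 5; needs |A ∩ B| > 4 — true.
(c) tray 2: |A| = 6, |A ∩ B| = 6; needs A ⊆ B, i.e. every element of A is in B (|A ∖ B| = 0) — true.

3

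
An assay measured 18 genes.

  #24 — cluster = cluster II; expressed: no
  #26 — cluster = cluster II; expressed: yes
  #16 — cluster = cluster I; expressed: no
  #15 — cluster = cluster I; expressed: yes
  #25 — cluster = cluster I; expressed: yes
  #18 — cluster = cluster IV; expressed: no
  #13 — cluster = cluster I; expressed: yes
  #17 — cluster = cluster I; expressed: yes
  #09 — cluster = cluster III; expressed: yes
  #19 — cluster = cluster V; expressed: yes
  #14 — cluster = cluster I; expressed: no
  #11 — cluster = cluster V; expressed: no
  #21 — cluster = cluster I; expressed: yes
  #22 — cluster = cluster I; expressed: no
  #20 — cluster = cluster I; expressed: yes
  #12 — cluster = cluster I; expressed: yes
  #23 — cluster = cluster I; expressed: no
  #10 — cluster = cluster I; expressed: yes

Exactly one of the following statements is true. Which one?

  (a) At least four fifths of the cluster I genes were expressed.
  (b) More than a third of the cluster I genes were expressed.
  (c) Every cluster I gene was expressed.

(b)

|A| = 12, |A ∩ B| = 8, |A ∖ B| = 4.
(a) requires |A ∩ B| / |A| ≥ 4/5: false.
(b) requires |A ∩ B| / |A| > 1/3: true.
(c) requires A ⊆ B, i.e. every element of A is in B (|A ∖ B| = 0): false.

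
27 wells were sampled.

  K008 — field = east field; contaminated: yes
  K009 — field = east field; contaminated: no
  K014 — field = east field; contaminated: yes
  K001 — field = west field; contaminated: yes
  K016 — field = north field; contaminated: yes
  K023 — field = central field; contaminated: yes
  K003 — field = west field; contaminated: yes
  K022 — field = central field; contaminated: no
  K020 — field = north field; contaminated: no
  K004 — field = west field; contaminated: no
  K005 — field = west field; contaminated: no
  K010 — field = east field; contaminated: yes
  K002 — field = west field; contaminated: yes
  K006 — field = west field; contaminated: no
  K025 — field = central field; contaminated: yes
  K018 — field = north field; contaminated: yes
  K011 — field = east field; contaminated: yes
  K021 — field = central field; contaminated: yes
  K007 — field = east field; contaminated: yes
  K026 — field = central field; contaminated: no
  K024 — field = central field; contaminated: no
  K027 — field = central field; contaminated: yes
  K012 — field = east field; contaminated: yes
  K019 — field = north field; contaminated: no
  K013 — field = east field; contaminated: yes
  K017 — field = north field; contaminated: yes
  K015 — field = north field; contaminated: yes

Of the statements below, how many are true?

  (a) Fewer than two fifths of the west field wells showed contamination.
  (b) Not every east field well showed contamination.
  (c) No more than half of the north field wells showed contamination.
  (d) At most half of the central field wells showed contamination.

(a) west field: |A| = 6, |A ∩ B| = 3; needs |A ∩ B| / |A| < 2/5 — false.
(b) east field: |A| = 8, |A ∩ B| = 7; needs A ⊄ B (|A ∖ B| ≥ 1) — true.
(c) north field: |A| = 6, |A ∩ B| = 4; needs |A ∩ B| ≤ |A ∖ B| — false.
(d) central field: |A| = 7, |A ∩ B| = 4; needs |A ∩ B| ≤ |A ∖ B| — false.

1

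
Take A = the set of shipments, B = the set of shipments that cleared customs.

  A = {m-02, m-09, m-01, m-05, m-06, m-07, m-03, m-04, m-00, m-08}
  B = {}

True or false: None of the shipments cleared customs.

Truth condition: A ∩ B = ∅ (|A ∩ B| = 0).
A (the restrictor) = {m-02, m-09, m-01, m-05, m-06, m-07, m-03, m-04, m-00, m-08}, |A| = 10.
A ∩ B = {}, so |A ∩ B| = 0.
So the statement is true.

True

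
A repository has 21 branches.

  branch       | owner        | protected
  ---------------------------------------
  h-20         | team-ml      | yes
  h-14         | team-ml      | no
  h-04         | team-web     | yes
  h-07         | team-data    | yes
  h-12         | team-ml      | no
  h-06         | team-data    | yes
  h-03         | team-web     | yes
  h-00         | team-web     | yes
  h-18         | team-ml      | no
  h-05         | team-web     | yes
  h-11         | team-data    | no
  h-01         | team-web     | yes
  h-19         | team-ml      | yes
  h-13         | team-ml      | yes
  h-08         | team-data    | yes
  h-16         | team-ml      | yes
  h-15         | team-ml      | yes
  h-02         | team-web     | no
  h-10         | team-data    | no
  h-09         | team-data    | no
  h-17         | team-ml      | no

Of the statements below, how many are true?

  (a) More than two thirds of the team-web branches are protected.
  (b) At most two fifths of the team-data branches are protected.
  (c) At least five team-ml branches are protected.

2

(a) team-web: |A| = 6, |A ∩ B| = 5; needs |A ∩ B| / |A| > 2/3 — true.
(b) team-data: |A| = 6, |A ∩ B| = 3; needs |A ∩ B| / |A| ≤ 2/5 — false.
(c) team-ml: |A| = 9, |A ∩ B| = 5; needs |A ∩ B| ≥ 5 — true.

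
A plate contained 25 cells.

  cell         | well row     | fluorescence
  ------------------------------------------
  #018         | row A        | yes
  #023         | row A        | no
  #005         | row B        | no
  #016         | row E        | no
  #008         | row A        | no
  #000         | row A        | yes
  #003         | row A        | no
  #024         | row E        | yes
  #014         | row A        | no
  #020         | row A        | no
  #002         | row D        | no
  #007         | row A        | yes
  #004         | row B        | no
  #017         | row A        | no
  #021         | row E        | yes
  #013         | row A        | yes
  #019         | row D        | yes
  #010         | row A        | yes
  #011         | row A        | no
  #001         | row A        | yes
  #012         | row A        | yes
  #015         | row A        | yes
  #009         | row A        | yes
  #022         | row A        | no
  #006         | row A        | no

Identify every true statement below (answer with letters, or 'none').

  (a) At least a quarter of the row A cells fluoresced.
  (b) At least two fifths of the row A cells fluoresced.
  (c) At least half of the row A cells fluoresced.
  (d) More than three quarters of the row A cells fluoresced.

|A| = 18, |A ∩ B| = 9, |A ∖ B| = 9.
(a) |A ∩ B| / |A| ≥ 1/4: holds.
(b) |A ∩ B| / |A| ≥ 2/5: holds.
(c) |A ∩ B| ≥ |A ∖ B|: holds.
(d) |A ∩ B| / |A| > 3/4: fails.

(a), (b), (c)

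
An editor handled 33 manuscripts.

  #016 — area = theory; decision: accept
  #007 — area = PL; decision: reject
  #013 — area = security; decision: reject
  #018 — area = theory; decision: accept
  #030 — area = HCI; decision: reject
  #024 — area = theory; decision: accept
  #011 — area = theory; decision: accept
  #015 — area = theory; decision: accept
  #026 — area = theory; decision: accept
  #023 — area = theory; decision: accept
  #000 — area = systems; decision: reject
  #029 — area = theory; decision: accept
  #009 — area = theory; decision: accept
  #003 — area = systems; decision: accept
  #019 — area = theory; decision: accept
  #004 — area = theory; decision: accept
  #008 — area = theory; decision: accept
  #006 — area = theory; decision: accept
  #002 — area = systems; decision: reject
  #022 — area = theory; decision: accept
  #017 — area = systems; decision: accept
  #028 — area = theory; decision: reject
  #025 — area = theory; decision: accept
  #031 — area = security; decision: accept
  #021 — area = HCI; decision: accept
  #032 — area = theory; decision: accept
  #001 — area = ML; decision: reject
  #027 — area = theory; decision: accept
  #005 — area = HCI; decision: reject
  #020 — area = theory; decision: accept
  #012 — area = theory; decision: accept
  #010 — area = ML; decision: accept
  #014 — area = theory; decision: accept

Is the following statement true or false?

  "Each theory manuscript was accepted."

False

The determiner here denotes the relation: A ⊆ B, i.e. every element of A is in B (|A ∖ B| = 0).
|A| = 21, |A ∩ B| = 20, |A ∖ B| = 1.
So the statement is false.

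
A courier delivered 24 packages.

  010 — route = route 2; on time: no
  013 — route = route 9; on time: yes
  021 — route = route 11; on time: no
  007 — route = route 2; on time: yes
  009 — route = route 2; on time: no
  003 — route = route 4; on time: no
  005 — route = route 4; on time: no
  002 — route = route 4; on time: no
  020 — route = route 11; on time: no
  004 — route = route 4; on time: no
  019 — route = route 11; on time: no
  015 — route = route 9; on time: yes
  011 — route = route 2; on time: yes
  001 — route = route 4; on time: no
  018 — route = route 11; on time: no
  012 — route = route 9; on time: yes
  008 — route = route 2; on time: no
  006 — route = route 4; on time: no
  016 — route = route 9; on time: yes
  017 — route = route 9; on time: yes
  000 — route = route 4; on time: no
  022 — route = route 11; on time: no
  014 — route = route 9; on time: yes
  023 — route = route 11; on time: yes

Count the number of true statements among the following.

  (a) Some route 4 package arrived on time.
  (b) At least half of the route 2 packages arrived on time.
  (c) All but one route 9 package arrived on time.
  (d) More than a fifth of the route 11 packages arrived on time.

0

(a) route 4: |A| = 7, |A ∩ B| = 0; needs A ∩ B ≠ ∅ (|A ∩ B| ≥ 1) — false.
(b) route 2: |A| = 5, |A ∩ B| = 2; needs |A ∩ B| ≥ |A ∖ B| — false.
(c) route 9: |A| = 6, |A ∩ B| = 6; needs |A ∖ B| = 1 — false.
(d) route 11: |A| = 6, |A ∩ B| = 1; needs |A ∩ B| / |A| > 1/5 — false.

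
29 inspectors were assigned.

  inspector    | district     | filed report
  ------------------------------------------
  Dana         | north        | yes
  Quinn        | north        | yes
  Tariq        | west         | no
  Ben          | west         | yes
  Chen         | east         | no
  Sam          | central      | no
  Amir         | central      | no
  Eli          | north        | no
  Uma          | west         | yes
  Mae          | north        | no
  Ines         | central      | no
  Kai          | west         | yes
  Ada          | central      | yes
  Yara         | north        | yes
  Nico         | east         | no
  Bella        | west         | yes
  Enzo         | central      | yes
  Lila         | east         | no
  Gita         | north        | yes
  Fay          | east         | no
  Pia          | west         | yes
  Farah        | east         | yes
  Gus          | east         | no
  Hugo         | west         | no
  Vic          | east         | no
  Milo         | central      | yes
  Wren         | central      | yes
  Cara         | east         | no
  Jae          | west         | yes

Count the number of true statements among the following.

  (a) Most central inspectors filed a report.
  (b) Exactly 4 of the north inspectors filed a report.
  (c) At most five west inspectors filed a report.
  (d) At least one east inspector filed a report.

(a) central: |A| = 7, |A ∩ B| = 4; needs |A ∩ B| > |A ∖ B| — true.
(b) north: |A| = 6, |A ∩ B| = 4; needs |A ∩ B| = 4 — true.
(c) west: |A| = 8, |A ∩ B| = 6; needs |A ∩ B| ≤ 5 — false.
(d) east: |A| = 8, |A ∩ B| = 1; needs A ∩ B ≠ ∅ (|A ∩ B| ≥ 1) — true.

3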